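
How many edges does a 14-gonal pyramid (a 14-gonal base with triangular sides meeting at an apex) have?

A pyramid on an n-gon base has one n-gon and n triangles: V = 14 + 1 = 15, E = 2·14 = 28, F = 14 + 1 = 15.
Check: V − E + F = 15 − 28 + 15 = 2.

28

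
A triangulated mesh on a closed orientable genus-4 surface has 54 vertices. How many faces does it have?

120

χ = 2 − 2·4 = -6, and every face is a triangle so 3F = 2E.
V − E + F = -6 with E = 3F/2 gives 54 − (3/2 − 1)·F = -6, so F = 120 and E = 180.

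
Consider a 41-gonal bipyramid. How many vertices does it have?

A bipyramid over an n-gon has 2n triangular faces and n + 2 vertices: V = 41 + 2 = 43, E = 3·41 = 123, F = 2·41 = 82.

43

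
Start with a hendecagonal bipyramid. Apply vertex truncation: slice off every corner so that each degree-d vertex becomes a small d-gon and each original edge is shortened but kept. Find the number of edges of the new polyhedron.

99

The base solid has V = 13, E = 33, F = 22.
Truncation replaces each original edge-end by a new vertex, so V′ = 2E = 66.
Each original edge survives, and each old vertex of degree d contributes d new edges; summing degrees gives Σd = 2E, so E′ = E + 2E = 3E = 99.
Each original face survives and each original vertex becomes one new face: F′ = F + V = 35.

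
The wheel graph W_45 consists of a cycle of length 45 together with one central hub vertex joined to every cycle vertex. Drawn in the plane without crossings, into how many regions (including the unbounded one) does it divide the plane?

W_45 has V = 45 + 1 = 46 vertices and E = 2·45 = 90 edges.
By Euler's formula F = 2 − V + E = 2 − 46 + 90 = 46.

46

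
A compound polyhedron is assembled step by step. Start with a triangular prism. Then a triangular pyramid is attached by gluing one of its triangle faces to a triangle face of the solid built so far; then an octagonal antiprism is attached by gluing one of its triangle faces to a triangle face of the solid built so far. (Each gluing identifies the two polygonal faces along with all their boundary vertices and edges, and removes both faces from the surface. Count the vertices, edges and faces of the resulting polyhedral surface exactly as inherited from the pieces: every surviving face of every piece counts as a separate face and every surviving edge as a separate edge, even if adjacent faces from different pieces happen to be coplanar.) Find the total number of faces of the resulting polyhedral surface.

A triangular prism: V=6, E=9, F=5.
Attach a triangular pyramid (V=4, E=6, F=4) along a 3-gon: merge 3 vertices and 3 edges, delete both glued faces → V=7, E=12, F=7.
Attach an octagonal antiprism (V=16, E=32, F=18) along a 3-gon: merge 3 vertices and 3 edges, delete both glued faces → V=20, E=41, F=23.
Check: V − E + F = 20 − 41 + 23 = 2.

23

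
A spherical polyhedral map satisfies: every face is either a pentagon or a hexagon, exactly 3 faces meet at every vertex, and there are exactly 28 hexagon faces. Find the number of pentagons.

Let x be the number of pentagons; then F = 28 + x.
Edge–face incidences: 2E = 6·28 + 5·x = 168 + 5x.
Every vertex has degree 3, so 3V = 2E.
Euler: V − E + F = 2 ⇒ (2E)/3 − E + (28 + x) = 2.
Multiply by 6: 2·(2E) − 3·(2E) + 6·(28 + x) = 12, i.e. 168 + 6x − (168 + 5x) = 12.
Collecting terms: x = 12.
Then 2E = 168 + 5·12 = 228, so E = 114, V = 2E/3 = 76, F = 28 + 12 = 40.

12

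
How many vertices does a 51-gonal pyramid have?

A pyramid on an n-gon base has one n-gon and n triangles: V = 51 + 1 = 52, E = 2·51 = 102, F = 51 + 1 = 52.

52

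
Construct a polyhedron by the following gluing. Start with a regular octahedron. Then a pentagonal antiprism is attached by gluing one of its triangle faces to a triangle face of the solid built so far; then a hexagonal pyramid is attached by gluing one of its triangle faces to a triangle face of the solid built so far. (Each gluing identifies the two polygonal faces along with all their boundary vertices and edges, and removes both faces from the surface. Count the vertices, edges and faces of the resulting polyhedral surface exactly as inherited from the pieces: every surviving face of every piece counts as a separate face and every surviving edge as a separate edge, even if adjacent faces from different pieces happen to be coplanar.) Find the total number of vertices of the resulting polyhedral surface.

A regular octahedron: V=6, E=12, F=8.
Attach a pentagonal antiprism (V=10, E=20, F=12) along a 3-gon: merge 3 vertices and 3 edges, delete both glued faces → V=13, E=29, F=18.
Attach a hexagonal pyramid (V=7, E=12, F=7) along a 3-gon: merge 3 vertices and 3 edges, delete both glued faces → V=17, E=38, F=23.
Check: V − E + F = 17 − 38 + 23 = 2.

17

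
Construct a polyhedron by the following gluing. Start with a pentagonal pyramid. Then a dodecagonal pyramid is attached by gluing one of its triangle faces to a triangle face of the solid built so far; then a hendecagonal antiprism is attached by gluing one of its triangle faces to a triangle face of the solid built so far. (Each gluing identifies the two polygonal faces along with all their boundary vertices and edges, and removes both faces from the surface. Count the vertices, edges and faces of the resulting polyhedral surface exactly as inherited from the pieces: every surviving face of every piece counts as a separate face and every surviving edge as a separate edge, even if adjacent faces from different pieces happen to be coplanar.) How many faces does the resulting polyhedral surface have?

39

A pentagonal pyramid: V=6, E=10, F=6.
Attach a dodecagonal pyramid (V=13, E=24, F=13) along a 3-gon: merge 3 vertices and 3 edges, delete both glued faces → V=16, E=31, F=17.
Attach a hendecagonal antiprism (V=22, E=44, F=24) along a 3-gon: merge 3 vertices and 3 edges, delete both glued faces → V=35, E=72, F=39.
Check: V − E + F = 35 − 72 + 39 = 2.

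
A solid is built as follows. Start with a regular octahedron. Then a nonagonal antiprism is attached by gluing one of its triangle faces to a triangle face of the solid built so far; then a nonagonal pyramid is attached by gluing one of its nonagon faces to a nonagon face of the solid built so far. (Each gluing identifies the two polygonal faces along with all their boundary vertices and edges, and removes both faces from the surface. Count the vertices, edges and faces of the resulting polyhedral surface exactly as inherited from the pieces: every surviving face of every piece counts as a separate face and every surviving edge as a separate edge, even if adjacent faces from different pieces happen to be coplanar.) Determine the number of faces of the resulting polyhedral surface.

34

A regular octahedron: V=6, E=12, F=8.
Attach a nonagonal antiprism (V=18, E=36, F=20) along a 3-gon: merge 3 vertices and 3 edges, delete both glued faces → V=21, E=45, F=26.
Attach a nonagonal pyramid (V=10, E=18, F=10) along a 9-gon: merge 9 vertices and 9 edges, delete both glued faces → V=22, E=54, F=34.
Check: V − E + F = 22 − 54 + 34 = 2.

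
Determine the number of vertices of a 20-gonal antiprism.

An antiprism on an n-gon has two n-gon caps and 2n triangles: V = 2·20 = 40, E = 4·20 = 80, F = 2·20 + 2 = 42.
Check: V − E + F = 40 − 80 + 42 = 2.

40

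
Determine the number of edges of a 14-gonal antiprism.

An antiprism on an n-gon has two n-gon caps and 2n triangles: V = 2·14 = 28, E = 4·14 = 56, F = 2·14 + 2 = 30.
Check: V − E + F = 28 − 56 + 30 = 2.

56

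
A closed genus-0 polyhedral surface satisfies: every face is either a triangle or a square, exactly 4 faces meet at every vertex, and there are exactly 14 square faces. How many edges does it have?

40

Let x be the number of triangles; then F = 14 + x.
Edge–face incidences: 2E = 4·14 + 3·x = 56 + 3x.
Every vertex has degree 4, so 4V = 2E.
Euler: V − E + F = 2 ⇒ (2E)/4 − E + (14 + x) = 2.
Multiply by 8: 2·(2E) − 4·(2E) + 8·(14 + x) = 16, i.e. 112 + 8x − 2·(56 + 3x) = 16.
Collecting terms: 2x = 16, so x = 8.
Then 2E = 56 + 3·8 = 80, so E = 40, V = 2E/4 = 20, F = 14 + 8 = 22.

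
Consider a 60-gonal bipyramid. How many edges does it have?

A bipyramid over an n-gon has 2n triangular faces and n + 2 vertices: V = 60 + 2 = 62, E = 3·60 = 180, F = 2·60 = 120.

180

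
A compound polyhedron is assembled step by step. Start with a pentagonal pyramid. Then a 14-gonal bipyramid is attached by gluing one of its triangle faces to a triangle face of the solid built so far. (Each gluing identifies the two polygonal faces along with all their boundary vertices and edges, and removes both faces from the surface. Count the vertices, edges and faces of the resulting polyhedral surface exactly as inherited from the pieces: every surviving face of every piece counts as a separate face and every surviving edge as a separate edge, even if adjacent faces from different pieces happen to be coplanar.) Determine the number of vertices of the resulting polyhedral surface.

A pentagonal pyramid: V=6, E=10, F=6.
Attach a 14-gonal bipyramid (V=16, E=42, F=28) along a 3-gon: merge 3 vertices and 3 edges, delete both glued faces → V=19, E=49, F=32.
Check: V − E + F = 19 − 49 + 32 = 2.

19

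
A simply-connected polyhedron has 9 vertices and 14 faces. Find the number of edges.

Here V − E + F = 2.
E = V + F − (2) = 9 + 14 − (2) = 21.

21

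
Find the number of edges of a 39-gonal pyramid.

A pyramid on an n-gon base has one n-gon and n triangles: V = 39 + 1 = 40, E = 2·39 = 78, F = 39 + 1 = 40.
Check: V − E + F = 40 − 78 + 40 = 2.

78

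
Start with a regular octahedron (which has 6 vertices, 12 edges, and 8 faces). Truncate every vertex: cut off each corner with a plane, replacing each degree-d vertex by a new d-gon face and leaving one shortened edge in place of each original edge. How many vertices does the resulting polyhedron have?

24

Truncation replaces each original edge-end by a new vertex, so V′ = 2E = 24.
Each original edge survives, and each old vertex of degree d contributes d new edges; summing degrees gives Σd = 2E, so E′ = E + 2E = 3E = 36.
Each original face survives and each original vertex becomes one new face: F′ = F + V = 14.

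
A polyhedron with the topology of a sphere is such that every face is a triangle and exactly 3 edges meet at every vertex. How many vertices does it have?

Each face has 3 edges and each edge borders two faces, so 2E = 3F.
Each vertex has degree 3, so 3V = 2E and hence V = 3F/3.
Euler: V − E + F = 2 ⇒ (3F/3) − (3F/2) + F = 2.
Multiply by 6: (6 − 9 + 6)F = 12, i.e. 3F = 12.
So F = 4, E = 3·4/2 = 6, V = 3·4/3 = 4.

4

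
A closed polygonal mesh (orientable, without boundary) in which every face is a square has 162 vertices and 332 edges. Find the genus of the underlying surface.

3

Every face is a square and each edge borders two faces, so 4F = 2·332, giving F = 166.
χ = V − E + F = 162 − 332 + 166 = -4.
For a closed orientable surface χ = 2 − 2g, so g = (2 − (-4))/2 = 3.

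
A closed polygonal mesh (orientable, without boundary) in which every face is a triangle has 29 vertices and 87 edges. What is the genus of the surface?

Every face is a triangle and each edge borders two faces, so 3F = 2·87, giving F = 58.
χ = V − E + F = 29 − 87 + 58 = 0.
For a closed orientable surface χ = 2 − 2g, so g = (2 − (0))/2 = 1.

1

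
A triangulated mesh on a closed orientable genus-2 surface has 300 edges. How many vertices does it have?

98

χ = 2 − 2·2 = -2, and every face is a triangle so 3F = 2E.
F = 2E/3 = 200. Then V = -2 + E − F = -2 + 300 − 200 = 98.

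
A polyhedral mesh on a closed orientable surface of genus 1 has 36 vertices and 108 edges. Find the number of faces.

For a closed orientable surface of genus 1, χ = 2 − 2·1 = 0.
F = 0 − V + E = 0 − 36 + 108 = 72.

72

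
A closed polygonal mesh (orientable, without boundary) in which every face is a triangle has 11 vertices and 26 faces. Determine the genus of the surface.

2

Every face is a triangle, so 2E = 3·26 = 78, giving E = 39.
χ = V − E + F = 11 − 39 + 26 = -2.
For a closed orientable surface χ = 2 − 2g, so g = (2 − (-2))/2 = 2.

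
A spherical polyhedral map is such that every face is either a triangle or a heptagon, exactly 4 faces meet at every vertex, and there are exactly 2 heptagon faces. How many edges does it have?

28

Let x be the number of triangles; then F = 2 + x.
Edge–face incidences: 2E = 7·2 + 3·x = 14 + 3x.
Every vertex has degree 4, so 4V = 2E.
Euler: V − E + F = 2 ⇒ (2E)/4 − E + (2 + x) = 2.
Multiply by 8: 2·(2E) − 4·(2E) + 8·(2 + x) = 16, i.e. 16 + 8x − 2·(14 + 3x) = 16.
Collecting terms: 2x − 12 = 16, so 2x = 28, so x = 14.
Then 2E = 14 + 3·14 = 56, so E = 28, V = 2E/4 = 14, F = 2 + 14 = 16.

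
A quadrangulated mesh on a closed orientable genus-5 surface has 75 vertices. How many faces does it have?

χ = 2 − 2·5 = -8, and every face is a square so 4F = 2E.
V − E + F = -8 with E = 4F/2 gives 75 − (4/2 − 1)·F = -8, so F = 83 and E = 166.

83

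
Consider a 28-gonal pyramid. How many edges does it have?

A pyramid on an n-gon base has one n-gon and n triangles: V = 28 + 1 = 29, E = 2·28 = 56, F = 28 + 1 = 29.
Check: V − E + F = 29 − 56 + 29 = 2.

56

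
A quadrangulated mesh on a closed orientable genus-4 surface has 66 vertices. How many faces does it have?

χ = 2 − 2·4 = -6, and every face is a square so 4F = 2E.
V − E + F = -6 with E = 4F/2 gives 66 − (4/2 − 1)·F = -6, so F = 72 and E = 144.

72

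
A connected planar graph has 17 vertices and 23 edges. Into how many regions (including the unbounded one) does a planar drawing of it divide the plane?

Euler's formula for a connected plane graph: V − E + F = 2, so F = 2 − 17 + 23 = 8.

8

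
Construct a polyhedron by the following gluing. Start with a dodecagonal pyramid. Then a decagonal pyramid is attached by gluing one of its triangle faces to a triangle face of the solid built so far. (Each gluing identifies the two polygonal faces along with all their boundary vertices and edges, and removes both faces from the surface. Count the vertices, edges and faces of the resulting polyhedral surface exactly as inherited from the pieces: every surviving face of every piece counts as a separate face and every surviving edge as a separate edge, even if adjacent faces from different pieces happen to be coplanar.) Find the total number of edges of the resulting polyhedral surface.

A dodecagonal pyramid: V=13, E=24, F=13.
Attach a decagonal pyramid (V=11, E=20, F=11) along a 3-gon: merge 3 vertices and 3 edges, delete both glued faces → V=21, E=41, F=22.
Check: V − E + F = 21 − 41 + 22 = 2.

41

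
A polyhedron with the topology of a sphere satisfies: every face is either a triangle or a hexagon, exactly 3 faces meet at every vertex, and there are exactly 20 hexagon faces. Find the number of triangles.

Let x be the number of triangles; then F = 20 + x.
Edge–face incidences: 2E = 6·20 + 3·x = 120 + 3x.
Every vertex has degree 3, so 3V = 2E.
Euler: V − E + F = 2 ⇒ (2E)/3 − E + (20 + x) = 2.
Multiply by 6: 2·(2E) − 3·(2E) + 6·(20 + x) = 12, i.e. 120 + 6x − (120 + 3x) = 12.
Collecting terms: 3x = 12, so x = 4.
Then 2E = 120 + 3·4 = 132, so E = 66, V = 2E/3 = 44, F = 20 + 4 = 24.

4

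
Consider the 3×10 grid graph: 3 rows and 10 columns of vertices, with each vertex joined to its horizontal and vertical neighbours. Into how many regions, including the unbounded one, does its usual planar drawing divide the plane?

19

The grid has V = 3·10 = 30 vertices and E = 3·9 + 10·2 = 47 edges.
F = 2 − V + E = 2 − 30 + 47 = 19.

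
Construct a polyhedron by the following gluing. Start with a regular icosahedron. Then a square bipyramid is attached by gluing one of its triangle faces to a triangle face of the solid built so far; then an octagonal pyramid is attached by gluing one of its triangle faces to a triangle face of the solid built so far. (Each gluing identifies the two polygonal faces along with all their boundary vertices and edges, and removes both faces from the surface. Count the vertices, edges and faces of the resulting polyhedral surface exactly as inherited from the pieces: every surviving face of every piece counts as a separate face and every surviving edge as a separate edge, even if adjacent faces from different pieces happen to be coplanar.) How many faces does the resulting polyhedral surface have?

33

A regular icosahedron: V=12, E=30, F=20.
Attach a square bipyramid (V=6, E=12, F=8) along a 3-gon: merge 3 vertices and 3 edges, delete both glued faces → V=15, E=39, F=26.
Attach an octagonal pyramid (V=9, E=16, F=9) along a 3-gon: merge 3 vertices and 3 edges, delete both glued faces → V=21, E=52, F=33.
Check: V − E + F = 21 − 52 + 33 = 2.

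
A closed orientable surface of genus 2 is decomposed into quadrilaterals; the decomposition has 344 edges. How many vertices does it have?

170

χ = 2 − 2·2 = -2, and every face is a square so 4F = 2E.
F = 2E/4 = 172. Then V = -2 + E − F = -2 + 344 − 172 = 170.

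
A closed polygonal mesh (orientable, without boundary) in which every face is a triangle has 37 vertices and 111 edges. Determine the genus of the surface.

1

Every face is a triangle and each edge borders two faces, so 3F = 2·111, giving F = 74.
χ = V − E + F = 37 − 111 + 74 = 0.
For a closed orientable surface χ = 2 − 2g, so g = (2 − (0))/2 = 1.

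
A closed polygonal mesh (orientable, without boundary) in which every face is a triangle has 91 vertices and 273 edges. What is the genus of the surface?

1

Every face is a triangle and each edge borders two faces, so 3F = 2·273, giving F = 182.
χ = V − E + F = 91 − 273 + 182 = 0.
For a closed orientable surface χ = 2 − 2g, so g = (2 − (0))/2 = 1.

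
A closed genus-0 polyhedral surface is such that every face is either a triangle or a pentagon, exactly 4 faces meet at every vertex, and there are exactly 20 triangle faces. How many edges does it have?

60

Let x be the number of pentagons; then F = 20 + x.
Edge–face incidences: 2E = 3·20 + 5·x = 60 + 5x.
Every vertex has degree 4, so 4V = 2E.
Euler: V − E + F = 2 ⇒ (2E)/4 − E + (20 + x) = 2.
Multiply by 8: 2·(2E) − 4·(2E) + 8·(20 + x) = 16, i.e. 160 + 8x − 2·(60 + 5x) = 16.
Collecting terms: −2x + 40 = 16, so −2x = −24, so x = 12.
Then 2E = 60 + 5·12 = 120, so E = 60, V = 2E/4 = 30, F = 20 + 12 = 32.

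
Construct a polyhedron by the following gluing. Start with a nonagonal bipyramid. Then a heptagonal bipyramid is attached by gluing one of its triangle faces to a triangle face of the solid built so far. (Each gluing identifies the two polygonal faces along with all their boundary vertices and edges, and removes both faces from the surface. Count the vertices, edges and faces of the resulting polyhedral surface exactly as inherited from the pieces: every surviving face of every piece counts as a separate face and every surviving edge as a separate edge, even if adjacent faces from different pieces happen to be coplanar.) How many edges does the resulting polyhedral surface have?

A nonagonal bipyramid: V=11, E=27, F=18.
Attach a heptagonal bipyramid (V=9, E=21, F=14) along a 3-gon: merge 3 vertices and 3 edges, delete both glued faces → V=17, E=45, F=30.
Check: V − E + F = 17 − 45 + 30 = 2.

45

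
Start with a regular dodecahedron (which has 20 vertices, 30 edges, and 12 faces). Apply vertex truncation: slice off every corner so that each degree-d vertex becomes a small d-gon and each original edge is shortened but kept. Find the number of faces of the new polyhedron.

Truncation replaces each original edge-end by a new vertex, so V′ = 2E = 60.
Each original edge survives, and each old vertex of degree d contributes d new edges; summing degrees gives Σd = 2E, so E′ = E + 2E = 3E = 90.
Each original face survives and each original vertex becomes one new face: F′ = F + V = 32.

32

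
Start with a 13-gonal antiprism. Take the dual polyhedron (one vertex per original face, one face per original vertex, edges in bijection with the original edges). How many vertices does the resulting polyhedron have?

The base solid has V = 26, E = 52, F = 28.
The dual swaps V and F and preserves E: V′ = F = 28, E′ = E = 52, F′ = V = 26.

28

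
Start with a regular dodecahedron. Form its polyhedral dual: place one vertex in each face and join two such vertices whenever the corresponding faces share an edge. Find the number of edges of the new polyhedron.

30

The base solid has V = 20, E = 30, F = 12.
The dual swaps V and F and preserves E: V′ = F = 12, E′ = E = 30, F′ = V = 20.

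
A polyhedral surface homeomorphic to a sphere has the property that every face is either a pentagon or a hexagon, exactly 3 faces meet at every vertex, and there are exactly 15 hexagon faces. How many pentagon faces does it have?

Let x be the number of pentagons; then F = 15 + x.
Edge–face incidences: 2E = 6·15 + 5·x = 90 + 5x.
Every vertex has degree 3, so 3V = 2E.
Euler: V − E + F = 2 ⇒ (2E)/3 − E + (15 + x) = 2.
Multiply by 6: 2·(2E) − 3·(2E) + 6·(15 + x) = 12, i.e. 90 + 6x − (90 + 5x) = 12.
Collecting terms: x = 12.
Then 2E = 90 + 5·12 = 150, so E = 75, V = 2E/3 = 50, F = 15 + 12 = 27.

12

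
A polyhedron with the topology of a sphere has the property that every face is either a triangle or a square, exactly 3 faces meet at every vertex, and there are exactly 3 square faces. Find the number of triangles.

Let x be the number of triangles; then F = 3 + x.
Edge–face incidences: 2E = 4·3 + 3·x = 12 + 3x.
Every vertex has degree 3, so 3V = 2E.
Euler: V − E + F = 2 ⇒ (2E)/3 − E + (3 + x) = 2.
Multiply by 6: 2·(2E) − 3·(2E) + 6·(3 + x) = 12, i.e. 18 + 6x − (12 + 3x) = 12.
Collecting terms: 3x + 6 = 12, so 3x = 6, so x = 2.
Then 2E = 12 + 3·2 = 18, so E = 9, V = 2E/3 = 6, F = 3 + 2 = 5.

2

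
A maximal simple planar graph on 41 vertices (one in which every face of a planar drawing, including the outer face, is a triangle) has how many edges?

In a plane triangulation 3F = 2E and V − E + F = 2, so E = 3V − 6 = 3·41 − 6 = 117.

117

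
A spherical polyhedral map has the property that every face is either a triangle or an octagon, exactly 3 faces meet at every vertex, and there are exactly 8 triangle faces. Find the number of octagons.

6

Let x be the number of octagons; then F = 8 + x.
Edge–face incidences: 2E = 3·8 + 8·x = 24 + 8x.
Every vertex has degree 3, so 3V = 2E.
Euler: V − E + F = 2 ⇒ (2E)/3 − E + (8 + x) = 2.
Multiply by 6: 2·(2E) − 3·(2E) + 6·(8 + x) = 12, i.e. 48 + 6x − (24 + 8x) = 12.
Collecting terms: −2x + 24 = 12, so −2x = −12, so x = 6.
Then 2E = 24 + 8·6 = 72, so E = 36, V = 2E/3 = 24, F = 8 + 6 = 14.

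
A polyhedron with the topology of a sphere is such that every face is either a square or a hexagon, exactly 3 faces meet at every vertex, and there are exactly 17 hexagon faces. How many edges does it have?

63

Let x be the number of squares; then F = 17 + x.
Edge–face incidences: 2E = 6·17 + 4·x = 102 + 4x.
Every vertex has degree 3, so 3V = 2E.
Euler: V − E + F = 2 ⇒ (2E)/3 − E + (17 + x) = 2.
Multiply by 6: 2·(2E) − 3·(2E) + 6·(17 + x) = 12, i.e. 102 + 6x − (102 + 4x) = 12.
Collecting terms: 2x = 12, so x = 6.
Then 2E = 102 + 4·6 = 126, so E = 63, V = 2E/3 = 42, F = 17 + 6 = 23.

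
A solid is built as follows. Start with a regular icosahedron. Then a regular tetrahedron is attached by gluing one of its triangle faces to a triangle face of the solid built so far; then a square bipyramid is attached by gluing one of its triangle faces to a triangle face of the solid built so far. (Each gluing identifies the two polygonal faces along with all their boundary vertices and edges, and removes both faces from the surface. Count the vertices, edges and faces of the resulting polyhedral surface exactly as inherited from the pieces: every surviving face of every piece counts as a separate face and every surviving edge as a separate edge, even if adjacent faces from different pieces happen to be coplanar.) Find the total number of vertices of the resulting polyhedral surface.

A regular icosahedron: V=12, E=30, F=20.
Attach a regular tetrahedron (V=4, E=6, F=4) along a 3-gon: merge 3 vertices and 3 edges, delete both glued faces → V=13, E=33, F=22.
Attach a square bipyramid (V=6, E=12, F=8) along a 3-gon: merge 3 vertices and 3 edges, delete both glued faces → V=16, E=42, F=28.
Check: V − E + F = 16 − 42 + 28 = 2.

16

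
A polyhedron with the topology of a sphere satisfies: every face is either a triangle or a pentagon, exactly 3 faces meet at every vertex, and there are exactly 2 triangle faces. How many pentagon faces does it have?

6

Let x be the number of pentagons; then F = 2 + x.
Edge–face incidences: 2E = 3·2 + 5·x = 6 + 5x.
Every vertex has degree 3, so 3V = 2E.
Euler: V − E + F = 2 ⇒ (2E)/3 − E + (2 + x) = 2.
Multiply by 6: 2·(2E) − 3·(2E) + 6·(2 + x) = 12, i.e. 12 + 6x − (6 + 5x) = 12.
Collecting terms: x + 6 = 12, so x = 6.
Then 2E = 6 + 5·6 = 36, so E = 18, V = 2E/3 = 12, F = 2 + 6 = 8.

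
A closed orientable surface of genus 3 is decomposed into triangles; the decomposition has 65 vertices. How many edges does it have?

207

χ = 2 − 2·3 = -4, and every face is a triangle so 3F = 2E.
V − E + F = -4 with E = 3F/2 gives 65 − (3/2 − 1)·F = -4, so F = 138 and E = 207.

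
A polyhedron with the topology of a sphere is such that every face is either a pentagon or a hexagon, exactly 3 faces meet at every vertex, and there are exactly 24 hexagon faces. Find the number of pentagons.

Let x be the number of pentagons; then F = 24 + x.
Edge–face incidences: 2E = 6·24 + 5·x = 144 + 5x.
Every vertex has degree 3, so 3V = 2E.
Euler: V − E + F = 2 ⇒ (2E)/3 − E + (24 + x) = 2.
Multiply by 6: 2·(2E) − 3·(2E) + 6·(24 + x) = 12, i.e. 144 + 6x − (144 + 5x) = 12.
Collecting terms: x = 12.
Then 2E = 144 + 5·12 = 204, so E = 102, V = 2E/3 = 68, F = 24 + 12 = 36.

12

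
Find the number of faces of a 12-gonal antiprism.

26

An antiprism on an n-gon has two n-gon caps and 2n triangles: V = 2·12 = 24, E = 4·12 = 48, F = 2·12 + 2 = 26.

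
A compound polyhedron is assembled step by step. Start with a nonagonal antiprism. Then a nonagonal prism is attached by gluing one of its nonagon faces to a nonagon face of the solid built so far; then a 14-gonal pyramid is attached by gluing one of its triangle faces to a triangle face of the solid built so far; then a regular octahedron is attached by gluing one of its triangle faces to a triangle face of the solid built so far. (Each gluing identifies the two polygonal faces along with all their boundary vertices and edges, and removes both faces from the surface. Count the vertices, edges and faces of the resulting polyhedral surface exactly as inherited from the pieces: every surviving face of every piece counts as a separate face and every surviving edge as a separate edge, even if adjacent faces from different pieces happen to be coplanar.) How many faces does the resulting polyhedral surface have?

A nonagonal antiprism: V=18, E=36, F=20.
Attach a nonagonal prism (V=18, E=27, F=11) along a 9-gon: merge 9 vertices and 9 edges, delete both glued faces → V=27, E=54, F=29.
Attach a 14-gonal pyramid (V=15, E=28, F=15) along a 3-gon: merge 3 vertices and 3 edges, delete both glued faces → V=39, E=79, F=42.
Attach a regular octahedron (V=6, E=12, F=8) along a 3-gon: merge 3 vertices and 3 edges, delete both glued faces → V=42, E=88, F=48.
Check: V − E + F = 42 − 88 + 48 = 2.

48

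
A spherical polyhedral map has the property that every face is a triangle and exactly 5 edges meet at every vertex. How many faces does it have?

Each face has 3 edges and each edge borders two faces, so 2E = 3F.
Each vertex has degree 5, so 5V = 2E and hence V = 3F/5.
Euler: V − E + F = 2 ⇒ (3F/5) − (3F/2) + F = 2.
Multiply by 10: (6 − 15 + 10)F = 20, i.e. 1F = 20.
So F = 20, E = 3·20/2 = 30, V = 3·20/5 = 12.

20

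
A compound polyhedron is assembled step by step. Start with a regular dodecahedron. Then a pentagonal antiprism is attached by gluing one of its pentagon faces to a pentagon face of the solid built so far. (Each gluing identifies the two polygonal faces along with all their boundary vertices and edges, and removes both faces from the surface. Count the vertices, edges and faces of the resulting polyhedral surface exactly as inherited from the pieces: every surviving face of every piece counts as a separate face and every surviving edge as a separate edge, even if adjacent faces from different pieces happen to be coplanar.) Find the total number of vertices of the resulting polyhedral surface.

25

A regular dodecahedron: V=20, E=30, F=12.
Attach a pentagonal antiprism (V=10, E=20, F=12) along a 5-gon: merge 5 vertices and 5 edges, delete both glued faces → V=25, E=45, F=22.
Check: V − E + F = 25 − 45 + 22 = 2.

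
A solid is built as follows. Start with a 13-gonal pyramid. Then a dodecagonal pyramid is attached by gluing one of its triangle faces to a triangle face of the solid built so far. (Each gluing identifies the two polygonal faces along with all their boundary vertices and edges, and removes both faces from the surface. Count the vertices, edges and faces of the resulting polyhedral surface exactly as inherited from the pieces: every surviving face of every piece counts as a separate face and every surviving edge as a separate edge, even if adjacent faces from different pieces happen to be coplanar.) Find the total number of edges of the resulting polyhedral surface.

A 13-gonal pyramid: V=14, E=26, F=14.
Attach a dodecagonal pyramid (V=13, E=24, F=13) along a 3-gon: merge 3 vertices and 3 edges, delete both glued faces → V=24, E=47, F=25.
Check: V − E + F = 24 − 47 + 25 = 2.

47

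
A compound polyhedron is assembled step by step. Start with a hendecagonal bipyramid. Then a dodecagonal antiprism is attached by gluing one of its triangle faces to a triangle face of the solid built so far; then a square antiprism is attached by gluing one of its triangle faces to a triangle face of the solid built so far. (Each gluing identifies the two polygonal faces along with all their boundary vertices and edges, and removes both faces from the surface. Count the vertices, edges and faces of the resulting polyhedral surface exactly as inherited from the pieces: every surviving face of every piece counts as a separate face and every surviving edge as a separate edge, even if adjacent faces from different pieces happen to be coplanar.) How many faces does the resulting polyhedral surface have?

A hendecagonal bipyramid: V=13, E=33, F=22.
Attach a dodecagonal antiprism (V=24, E=48, F=26) along a 3-gon: merge 3 vertices and 3 edges, delete both glued faces → V=34, E=78, F=46.
Attach a square antiprism (V=8, E=16, F=10) along a 3-gon: merge 3 vertices and 3 edges, delete both glued faces → V=39, E=91, F=54.
Check: V − E + F = 39 − 91 + 54 = 2.

54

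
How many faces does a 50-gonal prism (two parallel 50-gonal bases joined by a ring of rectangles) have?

52

A prism on an n-gon has two n-gon bases and n rectangular sides: V = 2·50 = 100, E = 3·50 = 150, F = 50 + 2 = 52.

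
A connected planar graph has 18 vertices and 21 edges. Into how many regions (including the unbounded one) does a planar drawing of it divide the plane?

Euler's formula for a connected plane graph: V − E + F = 2, so F = 2 − 18 + 21 = 5.

5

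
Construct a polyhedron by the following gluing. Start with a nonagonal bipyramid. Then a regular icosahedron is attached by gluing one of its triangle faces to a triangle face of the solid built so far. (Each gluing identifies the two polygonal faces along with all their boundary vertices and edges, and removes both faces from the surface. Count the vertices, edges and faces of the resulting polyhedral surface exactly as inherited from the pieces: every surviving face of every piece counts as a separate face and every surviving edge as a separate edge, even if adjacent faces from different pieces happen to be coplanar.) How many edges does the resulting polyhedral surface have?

A nonagonal bipyramid: V=11, E=27, F=18.
Attach a regular icosahedron (V=12, E=30, F=20) along a 3-gon: merge 3 vertices and 3 edges, delete both glued faces → V=20, E=54, F=36.
Check: V − E + F = 20 − 54 + 36 = 2.

54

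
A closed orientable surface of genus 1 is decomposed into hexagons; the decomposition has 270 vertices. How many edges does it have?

χ = 2 − 2·1 = 0, and every face is a hexagon so 6F = 2E.
V − E + F = 0 with E = 6F/2 gives 270 − (6/2 − 1)·F = 0, so F = 135 and E = 405.

405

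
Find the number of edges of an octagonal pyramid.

A pyramid on an n-gon base has one n-gon and n triangles: V = 8 + 1 = 9, E = 2·8 = 16, F = 8 + 1 = 9.

16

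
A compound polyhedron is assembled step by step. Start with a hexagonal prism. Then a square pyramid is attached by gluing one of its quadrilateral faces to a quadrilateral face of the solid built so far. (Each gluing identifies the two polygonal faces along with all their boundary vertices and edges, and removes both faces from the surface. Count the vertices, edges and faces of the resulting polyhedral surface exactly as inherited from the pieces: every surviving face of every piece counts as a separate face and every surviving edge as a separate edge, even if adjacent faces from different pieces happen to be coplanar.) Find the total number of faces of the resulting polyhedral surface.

A hexagonal prism: V=12, E=18, F=8.
Attach a square pyramid (V=5, E=8, F=5) along a 4-gon: merge 4 vertices and 4 edges, delete both glued faces → V=13, E=22, F=11.
Check: V − E + F = 13 − 22 + 11 = 2.

11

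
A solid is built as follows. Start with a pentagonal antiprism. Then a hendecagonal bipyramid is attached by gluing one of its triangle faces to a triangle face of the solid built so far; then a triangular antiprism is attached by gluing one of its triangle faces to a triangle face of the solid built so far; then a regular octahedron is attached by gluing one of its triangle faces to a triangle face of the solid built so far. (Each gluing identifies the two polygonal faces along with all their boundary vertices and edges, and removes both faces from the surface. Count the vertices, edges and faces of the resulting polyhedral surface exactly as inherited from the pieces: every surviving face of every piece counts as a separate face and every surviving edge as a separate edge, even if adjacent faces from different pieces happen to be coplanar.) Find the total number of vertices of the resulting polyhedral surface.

A pentagonal antiprism: V=10, E=20, F=12.
Attach a hendecagonal bipyramid (V=13, E=33, F=22) along a 3-gon: merge 3 vertices and 3 edges, delete both glued faces → V=20, E=50, F=32.
Attach a triangular antiprism (V=6, E=12, F=8) along a 3-gon: merge 3 vertices and 3 edges, delete both glued faces → V=23, E=59, F=38.
Attach a regular octahedron (V=6, E=12, F=8) along a 3-gon: merge 3 vertices and 3 edges, delete both glued faces → V=26, E=68, F=44.
Check: V − E + F = 26 − 68 + 44 = 2.

26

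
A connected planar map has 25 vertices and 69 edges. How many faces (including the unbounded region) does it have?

46

Euler's formula for a connected plane graph: V − E + F = 2, so F = 2 − 25 + 69 = 46.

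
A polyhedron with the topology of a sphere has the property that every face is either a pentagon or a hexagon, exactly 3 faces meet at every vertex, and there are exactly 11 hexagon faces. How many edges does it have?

63

Let x be the number of pentagons; then F = 11 + x.
Edge–face incidences: 2E = 6·11 + 5·x = 66 + 5x.
Every vertex has degree 3, so 3V = 2E.
Euler: V − E + F = 2 ⇒ (2E)/3 − E + (11 + x) = 2.
Multiply by 6: 2·(2E) − 3·(2E) + 6·(11 + x) = 12, i.e. 66 + 6x − (66 + 5x) = 12.
Collecting terms: x = 12.
Then 2E = 66 + 5·12 = 126, so E = 63, V = 2E/3 = 42, F = 11 + 12 = 23.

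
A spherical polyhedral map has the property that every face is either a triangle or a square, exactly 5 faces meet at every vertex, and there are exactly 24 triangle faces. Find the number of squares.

2

Let x be the number of squares; then F = 24 + x.
Edge–face incidences: 2E = 3·24 + 4·x = 72 + 4x.
Every vertex has degree 5, so 5V = 2E.
Euler: V − E + F = 2 ⇒ (2E)/5 − E + (24 + x) = 2.
Multiply by 10: 2·(2E) − 5·(2E) + 10·(24 + x) = 20, i.e. 240 + 10x − 3·(72 + 4x) = 20.
Collecting terms: −2x + 24 = 20, so −2x = −4, so x = 2.
Then 2E = 72 + 4·2 = 80, so E = 40, V = 2E/5 = 16, F = 24 + 2 = 26.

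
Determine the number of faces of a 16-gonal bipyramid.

32

A bipyramid over an n-gon has 2n triangular faces and n + 2 vertices: V = 16 + 2 = 18, E = 3·16 = 48, F = 2·16 = 32.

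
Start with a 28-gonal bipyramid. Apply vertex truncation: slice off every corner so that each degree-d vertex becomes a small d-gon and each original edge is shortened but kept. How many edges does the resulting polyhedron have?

The base solid has V = 30, E = 84, F = 56.
Truncation replaces each original edge-end by a new vertex, so V′ = 2E = 168.
Each original edge survives, and each old vertex of degree d contributes d new edges; summing degrees gives Σd = 2E, so E′ = E + 2E = 3E = 252.
Each original face survives and each original vertex becomes one new face: F′ = F + V = 86.

252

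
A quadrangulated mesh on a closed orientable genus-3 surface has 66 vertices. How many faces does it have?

70

χ = 2 − 2·3 = -4, and every face is a square so 4F = 2E.
V − E + F = -4 with E = 4F/2 gives 66 − (4/2 − 1)·F = -4, so F = 70 and E = 140.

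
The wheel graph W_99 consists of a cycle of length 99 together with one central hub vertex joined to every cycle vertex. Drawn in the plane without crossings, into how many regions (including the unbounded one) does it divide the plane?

W_99 has V = 99 + 1 = 100 vertices and E = 2·99 = 198 edges.
By Euler's formula F = 2 − V + E = 2 − 100 + 198 = 100.

100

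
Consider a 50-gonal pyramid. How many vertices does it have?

A pyramid on an n-gon base has one n-gon and n triangles: V = 50 + 1 = 51, E = 2·50 = 100, F = 50 + 1 = 51.

51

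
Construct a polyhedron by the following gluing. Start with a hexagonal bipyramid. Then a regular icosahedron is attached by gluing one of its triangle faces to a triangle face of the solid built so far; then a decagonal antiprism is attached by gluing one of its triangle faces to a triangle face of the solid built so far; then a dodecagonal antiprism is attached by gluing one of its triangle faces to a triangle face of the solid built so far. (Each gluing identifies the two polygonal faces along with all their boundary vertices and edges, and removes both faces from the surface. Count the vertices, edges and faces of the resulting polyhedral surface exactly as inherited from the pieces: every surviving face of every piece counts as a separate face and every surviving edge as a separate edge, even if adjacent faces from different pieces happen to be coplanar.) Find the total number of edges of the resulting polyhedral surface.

A hexagonal bipyramid: V=8, E=18, F=12.
Attach a regular icosahedron (V=12, E=30, F=20) along a 3-gon: merge 3 vertices and 3 edges, delete both glued faces → V=17, E=45, F=30.
Attach a decagonal antiprism (V=20, E=40, F=22) along a 3-gon: merge 3 vertices and 3 edges, delete both glued faces → V=34, E=82, F=50.
Attach a dodecagonal antiprism (V=24, E=48, F=26) along a 3-gon: merge 3 vertices and 3 edges, delete both glued faces → V=55, E=127, F=74.
Check: V − E + F = 55 − 127 + 74 = 2.

127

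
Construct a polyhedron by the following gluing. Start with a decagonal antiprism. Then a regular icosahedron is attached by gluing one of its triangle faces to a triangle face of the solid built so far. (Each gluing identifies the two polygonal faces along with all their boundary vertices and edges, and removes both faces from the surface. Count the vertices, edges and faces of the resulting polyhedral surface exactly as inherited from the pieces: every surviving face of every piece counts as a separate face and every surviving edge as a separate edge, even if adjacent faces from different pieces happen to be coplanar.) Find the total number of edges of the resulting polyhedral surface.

A decagonal antiprism: V=20, E=40, F=22.
Attach a regular icosahedron (V=12, E=30, F=20) along a 3-gon: merge 3 vertices and 3 edges, delete both glued faces → V=29, E=67, F=40.
Check: V − E + F = 29 − 67 + 40 = 2.

67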